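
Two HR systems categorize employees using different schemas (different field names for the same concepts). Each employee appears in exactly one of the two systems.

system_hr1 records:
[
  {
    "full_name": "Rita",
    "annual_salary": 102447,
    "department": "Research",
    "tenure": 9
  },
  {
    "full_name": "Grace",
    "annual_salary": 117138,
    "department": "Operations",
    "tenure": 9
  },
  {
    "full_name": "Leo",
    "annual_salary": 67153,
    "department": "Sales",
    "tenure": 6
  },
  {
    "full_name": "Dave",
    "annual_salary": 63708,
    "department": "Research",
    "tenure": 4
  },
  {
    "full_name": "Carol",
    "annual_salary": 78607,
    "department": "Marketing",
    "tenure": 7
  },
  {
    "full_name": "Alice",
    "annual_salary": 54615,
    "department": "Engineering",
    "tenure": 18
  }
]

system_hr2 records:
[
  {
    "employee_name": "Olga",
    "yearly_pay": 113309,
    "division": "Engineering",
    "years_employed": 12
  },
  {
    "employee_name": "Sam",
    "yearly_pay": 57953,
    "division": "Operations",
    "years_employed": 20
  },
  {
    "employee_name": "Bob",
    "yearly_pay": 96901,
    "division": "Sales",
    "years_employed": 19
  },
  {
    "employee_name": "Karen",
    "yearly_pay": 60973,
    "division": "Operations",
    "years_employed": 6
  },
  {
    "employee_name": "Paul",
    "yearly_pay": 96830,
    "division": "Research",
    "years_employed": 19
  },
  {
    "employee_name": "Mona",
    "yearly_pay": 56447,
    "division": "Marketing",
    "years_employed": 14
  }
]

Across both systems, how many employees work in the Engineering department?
2

Schema mapping: "department" (system_hr1) = "division" (system_hr2) = department

Engineering employees in system_hr1: 1
Engineering employees in system_hr2: 1

Total in Engineering: 1 + 1 = 2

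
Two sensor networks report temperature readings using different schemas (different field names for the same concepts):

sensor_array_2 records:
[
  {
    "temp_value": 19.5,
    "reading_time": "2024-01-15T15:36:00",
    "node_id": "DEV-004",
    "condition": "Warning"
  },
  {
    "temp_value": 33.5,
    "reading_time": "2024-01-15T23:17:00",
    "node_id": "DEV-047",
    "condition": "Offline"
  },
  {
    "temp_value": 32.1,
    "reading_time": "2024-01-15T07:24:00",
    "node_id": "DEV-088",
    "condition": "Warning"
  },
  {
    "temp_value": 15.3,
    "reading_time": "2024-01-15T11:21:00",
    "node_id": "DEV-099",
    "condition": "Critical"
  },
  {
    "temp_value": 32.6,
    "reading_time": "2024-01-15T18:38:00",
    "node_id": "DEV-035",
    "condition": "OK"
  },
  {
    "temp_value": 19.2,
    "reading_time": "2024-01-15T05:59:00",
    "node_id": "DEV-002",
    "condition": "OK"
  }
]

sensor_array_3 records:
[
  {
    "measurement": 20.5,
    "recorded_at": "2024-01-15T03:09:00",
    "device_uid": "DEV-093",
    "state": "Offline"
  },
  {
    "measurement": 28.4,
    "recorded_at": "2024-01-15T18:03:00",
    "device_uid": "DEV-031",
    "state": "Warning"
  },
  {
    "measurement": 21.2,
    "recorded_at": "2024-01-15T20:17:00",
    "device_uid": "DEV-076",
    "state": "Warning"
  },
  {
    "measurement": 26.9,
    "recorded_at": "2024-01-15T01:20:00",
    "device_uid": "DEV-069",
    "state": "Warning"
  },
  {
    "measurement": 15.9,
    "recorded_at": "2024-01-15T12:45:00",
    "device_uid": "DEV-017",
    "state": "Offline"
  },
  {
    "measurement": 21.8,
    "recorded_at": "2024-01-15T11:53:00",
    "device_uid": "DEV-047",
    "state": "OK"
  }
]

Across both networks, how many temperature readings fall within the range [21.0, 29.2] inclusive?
4

Schema mapping: "temp_value" (sensor_array_2) = "measurement" (sensor_array_3) = temperature

Readings in [21.0, 29.2] from sensor_array_2: 0
Readings in [21.0, 29.2] from sensor_array_3: 4

Total count: 0 + 4 = 4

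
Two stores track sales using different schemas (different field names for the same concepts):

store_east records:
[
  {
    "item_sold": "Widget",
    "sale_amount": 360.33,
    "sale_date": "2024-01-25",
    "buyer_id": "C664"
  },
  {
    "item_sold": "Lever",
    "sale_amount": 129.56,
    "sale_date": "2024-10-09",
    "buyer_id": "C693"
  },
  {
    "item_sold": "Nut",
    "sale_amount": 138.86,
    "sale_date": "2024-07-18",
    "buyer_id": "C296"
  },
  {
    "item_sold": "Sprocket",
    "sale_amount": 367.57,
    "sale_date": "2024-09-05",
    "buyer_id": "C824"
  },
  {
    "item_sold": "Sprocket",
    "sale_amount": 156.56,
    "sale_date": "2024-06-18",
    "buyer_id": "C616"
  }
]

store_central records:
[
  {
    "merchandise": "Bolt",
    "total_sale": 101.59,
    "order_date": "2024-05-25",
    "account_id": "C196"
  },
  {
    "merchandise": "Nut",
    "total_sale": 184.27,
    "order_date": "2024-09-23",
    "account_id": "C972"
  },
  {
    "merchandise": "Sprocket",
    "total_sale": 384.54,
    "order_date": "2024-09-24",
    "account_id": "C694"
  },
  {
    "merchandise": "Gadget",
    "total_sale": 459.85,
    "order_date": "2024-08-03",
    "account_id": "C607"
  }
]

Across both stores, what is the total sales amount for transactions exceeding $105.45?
2181.54

Schema mapping: "sale_amount" (store_east) = "total_sale" (store_central) = sale amount

Sum of sales > $105.45 in store_east: 1152.88
Sum of sales > $105.45 in store_central: 1028.66

Total: 1152.88 + 1028.66 = 2181.54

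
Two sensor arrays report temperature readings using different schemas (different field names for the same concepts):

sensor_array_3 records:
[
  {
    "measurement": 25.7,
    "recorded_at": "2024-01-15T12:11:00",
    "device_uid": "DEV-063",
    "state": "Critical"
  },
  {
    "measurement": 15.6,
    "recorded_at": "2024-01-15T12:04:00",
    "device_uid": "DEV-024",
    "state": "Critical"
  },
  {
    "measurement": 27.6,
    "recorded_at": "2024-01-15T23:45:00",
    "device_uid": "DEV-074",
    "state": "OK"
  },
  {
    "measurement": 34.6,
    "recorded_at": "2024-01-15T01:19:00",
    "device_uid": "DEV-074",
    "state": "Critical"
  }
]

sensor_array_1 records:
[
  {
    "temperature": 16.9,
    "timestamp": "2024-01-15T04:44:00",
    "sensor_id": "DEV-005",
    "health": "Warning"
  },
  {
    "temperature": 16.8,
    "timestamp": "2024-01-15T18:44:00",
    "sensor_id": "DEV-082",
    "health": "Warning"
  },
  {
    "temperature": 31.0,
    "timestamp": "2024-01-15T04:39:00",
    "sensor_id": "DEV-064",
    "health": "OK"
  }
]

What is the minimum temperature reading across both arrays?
15.6

Schema mapping: "measurement" (sensor_array_3) = "temperature" (sensor_array_1) = temperature reading

Minimum in sensor_array_3: 15.6
Minimum in sensor_array_1: 16.8

Overall minimum: min(15.6, 16.8) = 15.6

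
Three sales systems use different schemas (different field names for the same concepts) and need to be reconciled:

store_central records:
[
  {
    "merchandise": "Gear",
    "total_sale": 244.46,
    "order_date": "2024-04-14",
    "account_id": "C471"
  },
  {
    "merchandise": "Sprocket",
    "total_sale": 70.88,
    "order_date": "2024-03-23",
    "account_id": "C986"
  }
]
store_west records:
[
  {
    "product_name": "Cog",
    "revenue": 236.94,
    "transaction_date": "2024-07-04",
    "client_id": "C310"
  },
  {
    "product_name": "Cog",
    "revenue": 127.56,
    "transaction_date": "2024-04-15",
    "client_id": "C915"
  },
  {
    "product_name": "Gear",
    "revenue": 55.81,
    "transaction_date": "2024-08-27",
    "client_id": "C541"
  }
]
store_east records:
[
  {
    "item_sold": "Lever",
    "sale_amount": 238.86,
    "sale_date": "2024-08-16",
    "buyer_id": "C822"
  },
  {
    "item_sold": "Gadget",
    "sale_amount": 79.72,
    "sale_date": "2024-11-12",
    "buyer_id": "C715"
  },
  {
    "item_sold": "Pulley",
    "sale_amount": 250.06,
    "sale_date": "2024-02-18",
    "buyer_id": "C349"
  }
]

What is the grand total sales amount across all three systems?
1304.29

Schema reconciliation - all amount fields map to sale amount:

store_central (total_sale): 315.34
store_west (revenue): 420.31
store_east (sale_amount): 568.64

Grand total: 1304.29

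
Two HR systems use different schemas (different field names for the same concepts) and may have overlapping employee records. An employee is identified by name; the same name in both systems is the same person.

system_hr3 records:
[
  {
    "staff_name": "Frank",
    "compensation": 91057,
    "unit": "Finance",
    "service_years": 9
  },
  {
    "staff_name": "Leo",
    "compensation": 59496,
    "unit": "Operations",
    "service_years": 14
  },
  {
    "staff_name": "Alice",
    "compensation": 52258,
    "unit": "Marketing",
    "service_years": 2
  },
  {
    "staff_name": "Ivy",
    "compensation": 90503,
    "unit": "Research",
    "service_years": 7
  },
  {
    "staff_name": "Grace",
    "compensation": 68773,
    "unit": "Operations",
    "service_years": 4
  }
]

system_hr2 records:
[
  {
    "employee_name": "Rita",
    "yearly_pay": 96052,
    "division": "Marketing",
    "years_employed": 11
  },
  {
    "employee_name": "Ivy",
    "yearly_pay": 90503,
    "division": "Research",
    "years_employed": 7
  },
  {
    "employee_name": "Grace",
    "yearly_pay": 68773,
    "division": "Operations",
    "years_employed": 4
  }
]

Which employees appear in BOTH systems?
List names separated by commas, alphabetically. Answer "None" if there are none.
Grace, Ivy

Schema mapping: "staff_name" (system_hr3) = "employee_name" (system_hr2) = employee name

Names in system_hr3: ['Alice', 'Frank', 'Grace', 'Ivy', 'Leo']
Names in system_hr2: ['Grace', 'Ivy', 'Rita']

Intersection: ['Grace', 'Ivy']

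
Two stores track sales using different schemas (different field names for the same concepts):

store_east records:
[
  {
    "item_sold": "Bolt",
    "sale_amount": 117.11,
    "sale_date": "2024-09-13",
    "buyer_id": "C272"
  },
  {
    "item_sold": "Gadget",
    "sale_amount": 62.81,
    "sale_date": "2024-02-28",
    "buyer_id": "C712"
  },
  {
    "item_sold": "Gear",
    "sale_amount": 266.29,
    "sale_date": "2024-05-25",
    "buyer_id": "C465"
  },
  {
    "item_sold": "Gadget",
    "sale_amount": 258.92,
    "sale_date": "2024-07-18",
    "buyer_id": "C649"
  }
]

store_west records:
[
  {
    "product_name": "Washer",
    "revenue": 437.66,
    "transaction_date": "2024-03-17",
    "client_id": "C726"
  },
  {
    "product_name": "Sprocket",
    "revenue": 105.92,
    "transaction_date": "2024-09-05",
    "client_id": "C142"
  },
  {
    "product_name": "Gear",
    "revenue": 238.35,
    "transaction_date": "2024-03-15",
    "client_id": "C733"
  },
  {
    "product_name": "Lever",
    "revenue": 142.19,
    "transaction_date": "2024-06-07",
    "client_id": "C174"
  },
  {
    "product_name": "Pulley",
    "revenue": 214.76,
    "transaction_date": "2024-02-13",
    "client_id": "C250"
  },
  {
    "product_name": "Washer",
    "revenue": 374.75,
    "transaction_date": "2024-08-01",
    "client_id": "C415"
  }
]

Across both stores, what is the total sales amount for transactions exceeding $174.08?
1790.73

Schema mapping: "sale_amount" (store_east) = "revenue" (store_west) = sale amount

Sum of sales > $174.08 in store_east: 525.21
Sum of sales > $174.08 in store_west: 1265.52

Total: 525.21 + 1265.52 = 1790.73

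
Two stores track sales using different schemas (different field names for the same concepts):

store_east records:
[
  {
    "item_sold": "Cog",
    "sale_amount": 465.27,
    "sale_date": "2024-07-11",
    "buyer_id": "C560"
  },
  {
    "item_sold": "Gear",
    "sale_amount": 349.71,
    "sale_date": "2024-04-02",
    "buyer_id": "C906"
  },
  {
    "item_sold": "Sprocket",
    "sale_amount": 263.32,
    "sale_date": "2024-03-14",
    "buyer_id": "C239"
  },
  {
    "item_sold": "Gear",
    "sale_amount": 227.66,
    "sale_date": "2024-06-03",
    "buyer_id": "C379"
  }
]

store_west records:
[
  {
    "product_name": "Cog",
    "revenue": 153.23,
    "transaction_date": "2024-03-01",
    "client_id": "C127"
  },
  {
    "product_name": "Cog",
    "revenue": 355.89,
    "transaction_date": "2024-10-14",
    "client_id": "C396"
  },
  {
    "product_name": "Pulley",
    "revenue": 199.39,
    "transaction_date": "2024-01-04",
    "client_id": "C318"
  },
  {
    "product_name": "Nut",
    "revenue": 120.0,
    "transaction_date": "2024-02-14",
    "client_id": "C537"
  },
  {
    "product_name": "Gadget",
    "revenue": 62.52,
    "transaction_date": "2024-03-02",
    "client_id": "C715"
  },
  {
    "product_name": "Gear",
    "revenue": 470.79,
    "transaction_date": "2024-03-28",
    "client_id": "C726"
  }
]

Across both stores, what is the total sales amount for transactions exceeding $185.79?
2332.03

Schema mapping: "sale_amount" (store_east) = "revenue" (store_west) = sale amount

Sum of sales > $185.79 in store_east: 1305.96
Sum of sales > $185.79 in store_west: 1026.07

Total: 1305.96 + 1026.07 = 2332.03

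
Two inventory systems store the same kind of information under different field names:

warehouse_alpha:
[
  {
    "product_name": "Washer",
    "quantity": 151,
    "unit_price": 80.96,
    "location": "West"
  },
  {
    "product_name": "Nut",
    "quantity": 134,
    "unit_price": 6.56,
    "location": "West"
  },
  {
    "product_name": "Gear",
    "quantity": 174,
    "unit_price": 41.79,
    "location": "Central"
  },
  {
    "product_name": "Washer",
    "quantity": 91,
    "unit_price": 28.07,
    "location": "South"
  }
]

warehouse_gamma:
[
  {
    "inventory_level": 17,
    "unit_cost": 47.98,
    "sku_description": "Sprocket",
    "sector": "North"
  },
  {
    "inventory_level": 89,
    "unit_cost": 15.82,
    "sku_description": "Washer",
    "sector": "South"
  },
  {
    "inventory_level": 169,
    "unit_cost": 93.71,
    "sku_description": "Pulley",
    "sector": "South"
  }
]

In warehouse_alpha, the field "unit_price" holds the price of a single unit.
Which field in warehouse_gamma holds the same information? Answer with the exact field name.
unit_cost

In warehouse_alpha, "unit_price" holds the price of a single unit.
The fields in warehouse_gamma are: "inventory_level", "unit_cost", "sku_description", "sector".
"unit_cost" is the match: the name refers to the same concept and its values are decimal currency amounts (e.g. 47.98, 15.82).
The other fields ("inventory_level", "sku_description", "sector") hold different kinds of data.

So "unit_price" in warehouse_alpha corresponds to "unit_cost" in warehouse_gamma.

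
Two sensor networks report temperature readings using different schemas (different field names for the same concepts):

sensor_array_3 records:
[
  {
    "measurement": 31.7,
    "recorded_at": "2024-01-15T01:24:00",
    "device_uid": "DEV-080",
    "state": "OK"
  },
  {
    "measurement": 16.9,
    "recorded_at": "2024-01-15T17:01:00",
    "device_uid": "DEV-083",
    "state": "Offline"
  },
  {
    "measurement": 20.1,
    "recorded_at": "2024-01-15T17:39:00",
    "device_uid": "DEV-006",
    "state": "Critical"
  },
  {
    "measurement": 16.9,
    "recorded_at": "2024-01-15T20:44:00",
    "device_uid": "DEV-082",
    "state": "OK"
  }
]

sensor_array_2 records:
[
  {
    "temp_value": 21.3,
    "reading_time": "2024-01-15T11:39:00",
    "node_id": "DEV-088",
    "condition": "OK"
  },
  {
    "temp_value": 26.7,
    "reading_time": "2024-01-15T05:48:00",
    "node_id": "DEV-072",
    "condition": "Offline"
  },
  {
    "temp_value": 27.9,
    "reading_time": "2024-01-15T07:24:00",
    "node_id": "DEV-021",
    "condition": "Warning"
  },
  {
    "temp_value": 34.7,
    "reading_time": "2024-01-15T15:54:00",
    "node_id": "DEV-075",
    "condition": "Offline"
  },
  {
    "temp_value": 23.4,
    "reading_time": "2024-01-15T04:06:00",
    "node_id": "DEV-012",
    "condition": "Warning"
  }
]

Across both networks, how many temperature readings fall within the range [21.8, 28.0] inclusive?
3

Schema mapping: "measurement" (sensor_array_3) = "temp_value" (sensor_array_2) = temperature

Readings in [21.8, 28.0] from sensor_array_3: 0
Readings in [21.8, 28.0] from sensor_array_2: 3

Total count: 0 + 3 = 3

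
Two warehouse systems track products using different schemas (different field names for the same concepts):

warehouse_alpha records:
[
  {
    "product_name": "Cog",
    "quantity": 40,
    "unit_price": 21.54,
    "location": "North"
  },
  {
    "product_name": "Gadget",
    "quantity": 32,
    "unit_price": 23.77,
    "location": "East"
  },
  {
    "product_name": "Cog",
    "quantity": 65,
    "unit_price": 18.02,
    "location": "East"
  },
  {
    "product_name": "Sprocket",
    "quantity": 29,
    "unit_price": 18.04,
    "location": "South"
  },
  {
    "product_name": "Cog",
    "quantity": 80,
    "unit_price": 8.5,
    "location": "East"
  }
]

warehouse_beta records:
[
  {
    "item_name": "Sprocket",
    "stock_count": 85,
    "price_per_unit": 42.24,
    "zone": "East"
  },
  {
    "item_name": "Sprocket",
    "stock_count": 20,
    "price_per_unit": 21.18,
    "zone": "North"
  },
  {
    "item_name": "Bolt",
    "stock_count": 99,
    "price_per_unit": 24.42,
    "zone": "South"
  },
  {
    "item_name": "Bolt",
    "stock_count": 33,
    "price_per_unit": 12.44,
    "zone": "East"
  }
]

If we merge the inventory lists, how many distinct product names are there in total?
4

Schema mapping: "product_name" (warehouse_alpha) = "item_name" (warehouse_beta) = product name

Products in warehouse_alpha: ['Cog', 'Gadget', 'Sprocket']
Products in warehouse_beta: ['Bolt', 'Sprocket']

Union (unique products): ['Bolt', 'Cog', 'Gadget', 'Sprocket']
Count: 4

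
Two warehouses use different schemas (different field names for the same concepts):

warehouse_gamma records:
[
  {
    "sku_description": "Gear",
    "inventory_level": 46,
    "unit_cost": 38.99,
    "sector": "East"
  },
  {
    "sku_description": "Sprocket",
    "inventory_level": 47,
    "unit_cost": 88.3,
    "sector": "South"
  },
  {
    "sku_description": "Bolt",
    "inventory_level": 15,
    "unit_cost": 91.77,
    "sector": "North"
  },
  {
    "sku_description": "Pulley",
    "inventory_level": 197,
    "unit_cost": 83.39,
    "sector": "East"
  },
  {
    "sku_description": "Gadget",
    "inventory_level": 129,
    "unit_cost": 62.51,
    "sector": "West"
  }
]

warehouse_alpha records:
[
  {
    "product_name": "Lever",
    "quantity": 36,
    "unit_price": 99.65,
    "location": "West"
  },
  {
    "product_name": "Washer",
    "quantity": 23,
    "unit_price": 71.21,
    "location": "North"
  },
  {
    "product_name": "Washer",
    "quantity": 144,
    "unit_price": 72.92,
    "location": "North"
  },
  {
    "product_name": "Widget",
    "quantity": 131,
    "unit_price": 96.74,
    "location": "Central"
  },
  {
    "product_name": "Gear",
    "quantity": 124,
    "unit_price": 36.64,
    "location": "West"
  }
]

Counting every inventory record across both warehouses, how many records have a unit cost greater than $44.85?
8

Schema mapping: "unit_cost" (warehouse_gamma) = "unit_price" (warehouse_alpha) = unit cost

Records > $44.85 in warehouse_gamma: 4
Records > $44.85 in warehouse_alpha: 4

Total count: 4 + 4 = 8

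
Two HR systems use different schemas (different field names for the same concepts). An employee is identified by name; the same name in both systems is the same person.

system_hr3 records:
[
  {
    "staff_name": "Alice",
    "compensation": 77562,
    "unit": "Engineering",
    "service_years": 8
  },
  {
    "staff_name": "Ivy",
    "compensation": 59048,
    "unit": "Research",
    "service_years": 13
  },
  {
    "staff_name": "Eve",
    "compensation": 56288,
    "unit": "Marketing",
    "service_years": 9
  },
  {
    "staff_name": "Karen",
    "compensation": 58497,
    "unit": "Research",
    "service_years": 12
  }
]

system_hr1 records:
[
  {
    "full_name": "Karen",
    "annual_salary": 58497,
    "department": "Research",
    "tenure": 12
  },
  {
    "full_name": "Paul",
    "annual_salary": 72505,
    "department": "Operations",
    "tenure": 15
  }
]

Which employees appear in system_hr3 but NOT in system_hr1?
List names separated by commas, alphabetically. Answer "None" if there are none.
Alice, Eve, Ivy

Schema mapping: "staff_name" (system_hr3) = "full_name" (system_hr1) = employee name

Names in system_hr3: ['Alice', 'Eve', 'Ivy', 'Karen']
Names in system_hr1: ['Karen', 'Paul']

In system_hr3 but not system_hr1: ['Alice', 'Eve', 'Ivy']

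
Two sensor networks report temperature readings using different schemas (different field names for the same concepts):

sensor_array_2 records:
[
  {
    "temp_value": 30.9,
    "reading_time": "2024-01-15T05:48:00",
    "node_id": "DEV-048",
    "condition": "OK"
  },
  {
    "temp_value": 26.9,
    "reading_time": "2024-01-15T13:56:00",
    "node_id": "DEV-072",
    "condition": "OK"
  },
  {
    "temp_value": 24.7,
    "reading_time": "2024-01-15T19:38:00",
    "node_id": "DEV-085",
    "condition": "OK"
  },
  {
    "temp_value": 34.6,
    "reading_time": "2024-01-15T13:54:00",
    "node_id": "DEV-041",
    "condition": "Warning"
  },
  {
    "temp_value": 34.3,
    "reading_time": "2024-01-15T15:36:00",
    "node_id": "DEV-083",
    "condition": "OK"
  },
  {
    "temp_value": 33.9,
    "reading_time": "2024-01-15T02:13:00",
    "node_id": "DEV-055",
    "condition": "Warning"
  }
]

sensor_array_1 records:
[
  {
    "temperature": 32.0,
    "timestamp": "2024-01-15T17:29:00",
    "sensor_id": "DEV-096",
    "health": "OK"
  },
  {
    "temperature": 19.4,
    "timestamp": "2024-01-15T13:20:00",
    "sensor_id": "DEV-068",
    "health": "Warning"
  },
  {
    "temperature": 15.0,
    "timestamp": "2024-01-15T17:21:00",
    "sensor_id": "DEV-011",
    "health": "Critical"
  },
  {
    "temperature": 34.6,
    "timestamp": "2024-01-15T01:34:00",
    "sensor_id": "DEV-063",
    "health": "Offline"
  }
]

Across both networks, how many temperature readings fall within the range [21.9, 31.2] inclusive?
3

Schema mapping: "temp_value" (sensor_array_2) = "temperature" (sensor_array_1) = temperature

Readings in [21.9, 31.2] from sensor_array_2: 3
Readings in [21.9, 31.2] from sensor_array_1: 0

Total count: 3 + 0 = 3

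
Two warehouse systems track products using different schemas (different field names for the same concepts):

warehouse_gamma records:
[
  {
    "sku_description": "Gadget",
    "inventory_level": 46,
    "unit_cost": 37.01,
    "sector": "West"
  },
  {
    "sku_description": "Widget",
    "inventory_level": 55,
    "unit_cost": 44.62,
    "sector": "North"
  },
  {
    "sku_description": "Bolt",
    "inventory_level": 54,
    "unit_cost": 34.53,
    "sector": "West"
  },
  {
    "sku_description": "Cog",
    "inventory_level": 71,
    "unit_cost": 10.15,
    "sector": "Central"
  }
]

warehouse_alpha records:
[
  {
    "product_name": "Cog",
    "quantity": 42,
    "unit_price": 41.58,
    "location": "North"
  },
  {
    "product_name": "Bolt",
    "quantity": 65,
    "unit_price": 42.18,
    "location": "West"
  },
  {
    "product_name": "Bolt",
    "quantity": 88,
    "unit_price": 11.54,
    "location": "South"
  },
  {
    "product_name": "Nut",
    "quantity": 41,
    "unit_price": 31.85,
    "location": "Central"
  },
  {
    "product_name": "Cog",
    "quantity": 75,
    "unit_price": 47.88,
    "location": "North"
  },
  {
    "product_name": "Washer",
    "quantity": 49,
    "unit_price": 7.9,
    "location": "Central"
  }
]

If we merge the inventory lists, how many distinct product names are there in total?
6

Schema mapping: "sku_description" (warehouse_gamma) = "product_name" (warehouse_alpha) = product name

Products in warehouse_gamma: ['Bolt', 'Cog', 'Gadget', 'Widget']
Products in warehouse_alpha: ['Bolt', 'Cog', 'Nut', 'Washer']

Union (unique products): ['Bolt', 'Cog', 'Gadget', 'Nut', 'Washer', 'Widget']
Count: 6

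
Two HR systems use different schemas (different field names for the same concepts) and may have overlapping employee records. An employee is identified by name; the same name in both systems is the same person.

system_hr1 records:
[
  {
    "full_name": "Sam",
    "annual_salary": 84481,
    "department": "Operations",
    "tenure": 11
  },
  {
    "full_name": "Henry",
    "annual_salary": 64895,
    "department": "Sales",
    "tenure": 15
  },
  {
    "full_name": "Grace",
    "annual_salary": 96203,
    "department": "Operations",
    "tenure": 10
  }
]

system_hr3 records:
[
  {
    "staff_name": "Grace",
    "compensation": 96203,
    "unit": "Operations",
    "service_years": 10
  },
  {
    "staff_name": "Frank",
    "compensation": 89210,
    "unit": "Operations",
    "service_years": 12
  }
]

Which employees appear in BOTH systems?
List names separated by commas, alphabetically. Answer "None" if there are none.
Grace

Schema mapping: "full_name" (system_hr1) = "staff_name" (system_hr3) = employee name

Names in system_hr1: ['Grace', 'Henry', 'Sam']
Names in system_hr3: ['Frank', 'Grace']

Intersection: ['Grace']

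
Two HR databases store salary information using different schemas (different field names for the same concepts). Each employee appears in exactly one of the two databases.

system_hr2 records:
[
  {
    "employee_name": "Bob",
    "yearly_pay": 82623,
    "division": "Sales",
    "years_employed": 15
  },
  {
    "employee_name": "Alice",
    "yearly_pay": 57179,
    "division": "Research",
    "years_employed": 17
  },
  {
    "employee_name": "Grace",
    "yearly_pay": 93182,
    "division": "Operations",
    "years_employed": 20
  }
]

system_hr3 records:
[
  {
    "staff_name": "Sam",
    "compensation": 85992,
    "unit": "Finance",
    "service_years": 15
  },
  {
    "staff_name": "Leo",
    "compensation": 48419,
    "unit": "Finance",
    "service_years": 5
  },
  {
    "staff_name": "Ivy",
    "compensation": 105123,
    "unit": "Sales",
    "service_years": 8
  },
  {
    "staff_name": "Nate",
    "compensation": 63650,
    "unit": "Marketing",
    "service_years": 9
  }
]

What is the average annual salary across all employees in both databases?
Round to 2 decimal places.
76595.43

Schema mapping: "yearly_pay" (system_hr2) = "compensation" (system_hr3) = annual salary

All salaries: [82623, 57179, 93182, 85992, 48419, 105123, 63650]
Sum: 536168
Count: 7
Average: 536168 / 7 = 76595.43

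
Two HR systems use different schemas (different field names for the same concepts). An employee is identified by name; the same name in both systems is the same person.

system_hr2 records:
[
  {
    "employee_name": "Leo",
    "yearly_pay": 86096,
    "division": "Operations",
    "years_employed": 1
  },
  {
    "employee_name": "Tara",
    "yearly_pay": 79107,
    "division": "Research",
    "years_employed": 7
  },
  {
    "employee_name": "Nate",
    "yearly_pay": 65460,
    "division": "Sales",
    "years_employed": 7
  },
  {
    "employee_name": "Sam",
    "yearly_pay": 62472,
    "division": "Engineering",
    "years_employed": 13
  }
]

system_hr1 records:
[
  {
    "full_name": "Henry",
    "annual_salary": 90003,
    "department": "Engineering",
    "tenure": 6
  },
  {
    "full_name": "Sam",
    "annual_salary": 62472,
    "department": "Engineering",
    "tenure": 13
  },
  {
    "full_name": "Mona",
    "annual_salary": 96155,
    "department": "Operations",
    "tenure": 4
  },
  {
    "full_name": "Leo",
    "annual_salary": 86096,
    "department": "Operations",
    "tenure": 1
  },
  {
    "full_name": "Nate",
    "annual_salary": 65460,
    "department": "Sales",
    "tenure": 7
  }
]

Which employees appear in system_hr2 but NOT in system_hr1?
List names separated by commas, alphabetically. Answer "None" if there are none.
Tara

Schema mapping: "employee_name" (system_hr2) = "full_name" (system_hr1) = employee name

Names in system_hr2: ['Leo', 'Nate', 'Sam', 'Tara']
Names in system_hr1: ['Henry', 'Leo', 'Mona', 'Nate', 'Sam']

In system_hr2 but not system_hr1: ['Tara']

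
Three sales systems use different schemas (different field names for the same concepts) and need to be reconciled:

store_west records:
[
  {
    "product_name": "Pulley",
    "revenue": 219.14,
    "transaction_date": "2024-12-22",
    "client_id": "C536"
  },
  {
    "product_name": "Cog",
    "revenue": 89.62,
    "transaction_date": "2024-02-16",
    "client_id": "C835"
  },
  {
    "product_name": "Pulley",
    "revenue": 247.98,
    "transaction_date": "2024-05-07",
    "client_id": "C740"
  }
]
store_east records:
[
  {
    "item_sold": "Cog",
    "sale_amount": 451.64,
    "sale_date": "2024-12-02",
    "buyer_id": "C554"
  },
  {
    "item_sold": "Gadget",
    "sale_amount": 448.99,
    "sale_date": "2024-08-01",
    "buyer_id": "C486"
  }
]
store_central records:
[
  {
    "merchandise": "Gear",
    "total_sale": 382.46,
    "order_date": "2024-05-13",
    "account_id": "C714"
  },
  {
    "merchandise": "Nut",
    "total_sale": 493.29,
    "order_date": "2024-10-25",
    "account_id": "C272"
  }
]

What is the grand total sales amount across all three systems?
2333.12

Schema reconciliation - all amount fields map to sale amount:

store_west (revenue): 556.74
store_east (sale_amount): 900.63
store_central (total_sale): 875.75

Grand total: 2333.12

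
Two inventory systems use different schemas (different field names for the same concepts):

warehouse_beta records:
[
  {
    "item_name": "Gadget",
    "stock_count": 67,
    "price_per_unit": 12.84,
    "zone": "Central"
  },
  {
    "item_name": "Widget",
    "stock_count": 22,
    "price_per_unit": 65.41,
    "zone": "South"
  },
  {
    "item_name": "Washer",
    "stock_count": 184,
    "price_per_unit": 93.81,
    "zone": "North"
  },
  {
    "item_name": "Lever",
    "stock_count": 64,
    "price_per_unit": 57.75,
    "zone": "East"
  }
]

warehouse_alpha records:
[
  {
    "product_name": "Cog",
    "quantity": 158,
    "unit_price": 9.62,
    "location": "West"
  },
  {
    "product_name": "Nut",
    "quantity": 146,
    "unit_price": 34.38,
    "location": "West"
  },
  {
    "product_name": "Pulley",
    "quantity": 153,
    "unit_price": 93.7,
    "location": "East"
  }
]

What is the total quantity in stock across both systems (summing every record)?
794

To reconcile these schemas, identify the field holding the quantity in stock in each system:
1. In warehouse_beta it is "stock_count"
2. In warehouse_alpha it is "quantity"

From warehouse_beta: 67 + 22 + 184 + 64 = 337
From warehouse_alpha: 158 + 146 + 153 = 457

Total: 337 + 457 = 794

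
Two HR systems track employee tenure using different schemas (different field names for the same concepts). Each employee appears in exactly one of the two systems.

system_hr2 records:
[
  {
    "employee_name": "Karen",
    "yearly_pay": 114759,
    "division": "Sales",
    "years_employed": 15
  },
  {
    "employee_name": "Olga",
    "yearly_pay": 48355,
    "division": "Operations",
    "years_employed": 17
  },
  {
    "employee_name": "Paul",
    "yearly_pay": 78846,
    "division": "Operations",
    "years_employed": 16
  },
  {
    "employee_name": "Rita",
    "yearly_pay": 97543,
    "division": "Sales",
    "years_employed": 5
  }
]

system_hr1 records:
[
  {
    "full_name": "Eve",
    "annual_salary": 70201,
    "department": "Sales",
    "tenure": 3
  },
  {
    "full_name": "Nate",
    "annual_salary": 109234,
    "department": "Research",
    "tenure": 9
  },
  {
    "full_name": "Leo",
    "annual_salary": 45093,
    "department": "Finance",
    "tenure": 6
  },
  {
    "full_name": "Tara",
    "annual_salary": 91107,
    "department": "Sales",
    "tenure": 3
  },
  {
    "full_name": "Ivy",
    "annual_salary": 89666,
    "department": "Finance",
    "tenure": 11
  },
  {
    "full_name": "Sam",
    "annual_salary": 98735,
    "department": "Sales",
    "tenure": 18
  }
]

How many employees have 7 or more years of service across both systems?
6

Reconcile schemas: "years_employed" (system_hr2) = "tenure" (system_hr1) = years of service

From system_hr2: 3 employees with >= 7 years
From system_hr1: 3 employees with >= 7 years

Total: 3 + 3 = 6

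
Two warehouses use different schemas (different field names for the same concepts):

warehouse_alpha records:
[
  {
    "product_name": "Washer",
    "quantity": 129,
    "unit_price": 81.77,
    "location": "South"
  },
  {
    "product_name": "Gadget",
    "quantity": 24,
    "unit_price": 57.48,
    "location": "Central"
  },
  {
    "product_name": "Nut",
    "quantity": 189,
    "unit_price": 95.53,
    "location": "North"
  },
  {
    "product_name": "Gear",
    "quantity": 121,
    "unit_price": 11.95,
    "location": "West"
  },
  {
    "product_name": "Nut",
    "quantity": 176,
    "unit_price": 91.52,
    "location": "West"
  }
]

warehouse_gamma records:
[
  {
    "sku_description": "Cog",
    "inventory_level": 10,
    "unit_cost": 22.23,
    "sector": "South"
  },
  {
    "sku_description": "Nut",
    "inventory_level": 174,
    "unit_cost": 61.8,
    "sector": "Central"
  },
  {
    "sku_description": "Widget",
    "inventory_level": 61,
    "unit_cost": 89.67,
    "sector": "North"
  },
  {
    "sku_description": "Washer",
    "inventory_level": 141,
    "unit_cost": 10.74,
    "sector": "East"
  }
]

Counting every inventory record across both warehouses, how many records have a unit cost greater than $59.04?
5

Schema mapping: "unit_price" (warehouse_alpha) = "unit_cost" (warehouse_gamma) = unit cost

Records > $59.04 in warehouse_alpha: 3
Records > $59.04 in warehouse_gamma: 2

Total count: 3 + 2 = 5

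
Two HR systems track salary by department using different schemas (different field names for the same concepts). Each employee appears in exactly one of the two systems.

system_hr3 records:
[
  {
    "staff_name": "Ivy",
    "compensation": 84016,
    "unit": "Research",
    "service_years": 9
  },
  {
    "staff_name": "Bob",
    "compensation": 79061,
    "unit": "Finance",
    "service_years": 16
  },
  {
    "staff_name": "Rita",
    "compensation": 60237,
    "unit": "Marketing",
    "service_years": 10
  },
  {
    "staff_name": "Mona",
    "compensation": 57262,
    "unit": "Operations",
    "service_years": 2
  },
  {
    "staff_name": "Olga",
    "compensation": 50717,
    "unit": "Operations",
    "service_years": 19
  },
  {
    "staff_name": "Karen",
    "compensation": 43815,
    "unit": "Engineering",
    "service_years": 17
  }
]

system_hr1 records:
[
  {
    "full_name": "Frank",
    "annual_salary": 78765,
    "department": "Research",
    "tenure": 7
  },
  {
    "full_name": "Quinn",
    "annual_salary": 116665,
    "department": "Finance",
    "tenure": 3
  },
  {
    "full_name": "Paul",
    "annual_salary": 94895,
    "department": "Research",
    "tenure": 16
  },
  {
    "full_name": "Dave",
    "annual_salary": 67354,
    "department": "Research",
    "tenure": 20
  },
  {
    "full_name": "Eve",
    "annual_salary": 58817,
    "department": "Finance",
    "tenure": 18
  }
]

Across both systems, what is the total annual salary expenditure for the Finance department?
254543

Schema mappings:
- "unit" (system_hr3) = "department" (system_hr1) = department
- "compensation" (system_hr3) = "annual_salary" (system_hr1) = salary

Finance salaries from system_hr3: 79061
Finance salaries from system_hr1: 175482

Total: 79061 + 175482 = 254543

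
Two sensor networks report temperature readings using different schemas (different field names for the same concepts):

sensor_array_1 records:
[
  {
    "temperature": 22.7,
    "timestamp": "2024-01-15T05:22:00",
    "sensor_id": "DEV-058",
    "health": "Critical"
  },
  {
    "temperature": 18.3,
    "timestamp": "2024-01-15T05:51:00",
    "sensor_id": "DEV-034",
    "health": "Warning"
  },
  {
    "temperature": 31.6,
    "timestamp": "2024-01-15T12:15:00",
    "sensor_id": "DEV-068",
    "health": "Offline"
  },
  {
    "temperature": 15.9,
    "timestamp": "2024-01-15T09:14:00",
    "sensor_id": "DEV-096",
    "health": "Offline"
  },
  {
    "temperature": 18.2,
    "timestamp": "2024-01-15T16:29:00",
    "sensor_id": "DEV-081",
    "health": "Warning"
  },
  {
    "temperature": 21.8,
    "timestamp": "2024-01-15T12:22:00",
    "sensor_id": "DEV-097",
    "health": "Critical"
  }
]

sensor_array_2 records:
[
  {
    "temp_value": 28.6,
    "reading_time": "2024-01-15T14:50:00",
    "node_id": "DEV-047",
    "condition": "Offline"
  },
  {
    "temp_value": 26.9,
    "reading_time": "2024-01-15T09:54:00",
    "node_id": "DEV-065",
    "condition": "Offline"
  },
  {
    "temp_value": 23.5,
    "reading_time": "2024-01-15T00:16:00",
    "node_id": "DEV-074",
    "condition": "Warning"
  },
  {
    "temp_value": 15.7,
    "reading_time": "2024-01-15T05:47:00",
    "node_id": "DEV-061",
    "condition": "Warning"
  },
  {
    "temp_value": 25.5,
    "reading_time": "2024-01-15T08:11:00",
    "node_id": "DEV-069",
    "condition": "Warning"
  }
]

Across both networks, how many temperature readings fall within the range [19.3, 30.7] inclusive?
6

Schema mapping: "temperature" (sensor_array_1) = "temp_value" (sensor_array_2) = temperature

Readings in [19.3, 30.7] from sensor_array_1: 2
Readings in [19.3, 30.7] from sensor_array_2: 4

Total count: 2 + 4 = 6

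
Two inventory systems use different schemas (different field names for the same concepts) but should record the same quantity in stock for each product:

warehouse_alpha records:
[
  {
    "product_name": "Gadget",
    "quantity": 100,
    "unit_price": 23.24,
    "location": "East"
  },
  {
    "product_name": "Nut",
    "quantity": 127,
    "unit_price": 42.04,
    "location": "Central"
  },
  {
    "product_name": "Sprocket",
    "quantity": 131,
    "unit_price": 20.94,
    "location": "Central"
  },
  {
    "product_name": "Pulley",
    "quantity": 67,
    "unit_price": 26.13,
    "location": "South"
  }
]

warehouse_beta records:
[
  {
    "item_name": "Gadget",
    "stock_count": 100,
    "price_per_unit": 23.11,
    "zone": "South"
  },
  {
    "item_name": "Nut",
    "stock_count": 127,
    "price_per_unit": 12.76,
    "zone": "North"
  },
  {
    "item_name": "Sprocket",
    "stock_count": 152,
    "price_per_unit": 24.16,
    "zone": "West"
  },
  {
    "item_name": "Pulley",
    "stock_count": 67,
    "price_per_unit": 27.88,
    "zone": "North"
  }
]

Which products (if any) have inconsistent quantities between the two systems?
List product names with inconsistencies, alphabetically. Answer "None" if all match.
Sprocket

Schema mappings:
- "product_name" (warehouse_alpha) = "item_name" (warehouse_beta) = product name
- "quantity" (warehouse_alpha) = "stock_count" (warehouse_beta) = quantity

Comparison:
  Gadget: 100 vs 100 - MATCH
  Nut: 127 vs 127 - MATCH
  Sprocket: 131 vs 152 - MISMATCH
  Pulley: 67 vs 67 - MATCH

Products with inconsistencies: Sprocket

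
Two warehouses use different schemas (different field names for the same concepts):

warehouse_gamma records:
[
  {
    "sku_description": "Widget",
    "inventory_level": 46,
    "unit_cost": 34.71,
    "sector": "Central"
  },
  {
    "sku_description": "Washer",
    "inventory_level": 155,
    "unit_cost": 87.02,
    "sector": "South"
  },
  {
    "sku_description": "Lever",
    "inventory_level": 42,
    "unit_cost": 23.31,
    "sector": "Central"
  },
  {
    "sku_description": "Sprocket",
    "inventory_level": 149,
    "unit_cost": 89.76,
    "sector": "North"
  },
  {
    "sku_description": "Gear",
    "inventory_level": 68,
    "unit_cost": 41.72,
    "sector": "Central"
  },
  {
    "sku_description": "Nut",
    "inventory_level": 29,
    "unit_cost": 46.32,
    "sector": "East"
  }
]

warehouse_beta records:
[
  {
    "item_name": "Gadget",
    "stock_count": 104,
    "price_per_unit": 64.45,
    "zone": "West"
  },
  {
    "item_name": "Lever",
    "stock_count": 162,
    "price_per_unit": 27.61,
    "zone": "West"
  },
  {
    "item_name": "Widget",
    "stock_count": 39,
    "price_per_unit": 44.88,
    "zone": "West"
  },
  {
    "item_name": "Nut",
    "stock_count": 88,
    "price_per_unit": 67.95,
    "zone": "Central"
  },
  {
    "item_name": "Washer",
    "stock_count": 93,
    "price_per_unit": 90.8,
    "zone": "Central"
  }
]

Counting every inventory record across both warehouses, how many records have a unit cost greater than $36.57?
8

Schema mapping: "unit_cost" (warehouse_gamma) = "price_per_unit" (warehouse_beta) = unit cost

Records > $36.57 in warehouse_gamma: 4
Records > $36.57 in warehouse_beta: 4

Total count: 4 + 4 = 8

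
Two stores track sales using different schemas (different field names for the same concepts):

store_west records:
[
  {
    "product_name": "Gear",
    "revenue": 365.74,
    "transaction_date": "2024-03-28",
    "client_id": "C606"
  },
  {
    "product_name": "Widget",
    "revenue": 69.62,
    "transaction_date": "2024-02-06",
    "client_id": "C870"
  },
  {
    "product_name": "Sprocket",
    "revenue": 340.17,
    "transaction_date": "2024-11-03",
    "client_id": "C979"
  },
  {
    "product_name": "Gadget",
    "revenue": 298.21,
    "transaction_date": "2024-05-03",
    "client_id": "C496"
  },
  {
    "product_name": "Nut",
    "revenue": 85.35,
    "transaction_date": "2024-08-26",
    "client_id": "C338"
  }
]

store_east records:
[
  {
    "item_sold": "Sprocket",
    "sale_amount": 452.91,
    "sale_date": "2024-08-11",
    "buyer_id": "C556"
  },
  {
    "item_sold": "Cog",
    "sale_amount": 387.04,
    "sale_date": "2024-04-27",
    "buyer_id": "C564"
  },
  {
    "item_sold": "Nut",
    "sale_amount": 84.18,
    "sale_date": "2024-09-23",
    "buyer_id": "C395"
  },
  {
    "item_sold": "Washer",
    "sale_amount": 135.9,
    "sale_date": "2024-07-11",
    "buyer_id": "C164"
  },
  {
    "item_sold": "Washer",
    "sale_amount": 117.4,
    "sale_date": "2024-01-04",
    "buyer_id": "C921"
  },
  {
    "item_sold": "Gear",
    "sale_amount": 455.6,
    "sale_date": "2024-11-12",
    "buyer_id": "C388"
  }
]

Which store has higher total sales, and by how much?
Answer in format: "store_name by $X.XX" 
store_east by $473.94

Schema mapping: "revenue" (store_west) = "sale_amount" (store_east) = sale amount

Total for store_west: 1159.09
Total for store_east: 1633.03

Difference: |1159.09 - 1633.03| = 473.94
store_east has higher sales by $473.94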